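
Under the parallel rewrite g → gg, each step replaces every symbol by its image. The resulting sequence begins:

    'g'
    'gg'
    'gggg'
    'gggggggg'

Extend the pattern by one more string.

Expanding gggggggg: g→gg, g→gg, g→gg, g→gg, g→gg, g→gg, g→gg, g→gg. Concatenated: gg gg gg gg gg gg gg gg.

gggggggggggggggg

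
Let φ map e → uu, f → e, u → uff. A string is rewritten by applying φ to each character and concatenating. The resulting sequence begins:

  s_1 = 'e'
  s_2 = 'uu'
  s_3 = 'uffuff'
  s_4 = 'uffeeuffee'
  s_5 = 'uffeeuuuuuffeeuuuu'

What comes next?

uffeeuuuuuffuffuffuffuffeeuuuuuffuffuffuff

Applying the rule to each of the 18 symbols of uffeeuuuuuffeeuuuu gives the pieces uff e e uu uu uff uff uff uff uff e e uu uu uff uff uff uff, which concatenate to the answer.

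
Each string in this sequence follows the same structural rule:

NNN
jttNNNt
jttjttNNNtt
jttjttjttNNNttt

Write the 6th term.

Each term wraps the previous one in jtt on the left and t on the right.
From jttjttjttNNNttt, 2 further steps: jttjttjttNNNttt → jttjttjttjttNNNtttt → (answer).

jttjttjttjttjttNNNttttt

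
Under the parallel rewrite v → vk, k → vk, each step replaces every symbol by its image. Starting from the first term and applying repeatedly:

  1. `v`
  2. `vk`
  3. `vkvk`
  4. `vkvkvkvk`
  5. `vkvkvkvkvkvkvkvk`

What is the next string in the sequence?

φ(vkvkvkvkvkvkvkvk) expands symbol-by-symbol to vk vk vk vk vk vk vk vk vk vk vk vk vk vk vk vk; joining the 16 pieces gives the next term.

vkvkvkvkvkvkvkvkvkvkvkvkvkvkvkvk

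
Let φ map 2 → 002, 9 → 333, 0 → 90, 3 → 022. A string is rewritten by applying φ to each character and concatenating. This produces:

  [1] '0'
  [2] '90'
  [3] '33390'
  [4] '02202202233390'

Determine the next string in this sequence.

90002002900020029000200202202202233390

Applying the rule to each of the 14 symbols of 02202202233390 gives the pieces 90 002 002 90 002 002 90 002 002 022 022 022 333 90, which concatenate to the answer.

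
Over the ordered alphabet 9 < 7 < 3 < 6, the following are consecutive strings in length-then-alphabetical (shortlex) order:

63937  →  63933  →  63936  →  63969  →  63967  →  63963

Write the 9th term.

Advancing 3 positions from 63963 through 63963 → 63966 → 63799 reaches term 9.

63797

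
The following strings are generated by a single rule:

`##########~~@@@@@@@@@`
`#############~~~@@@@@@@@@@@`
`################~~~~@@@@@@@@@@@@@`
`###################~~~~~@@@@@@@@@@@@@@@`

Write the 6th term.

#########################~~~~~~~@@@@@@@@@@@@@@@@@@@

The n-th term is 3n+1 #'s then n-1 ~'s then 2n+3 @'s, where the shown terms are n = 3, 4, 5, 6.
For term 6, n = 8, so the run lengths are 25, 7, 19.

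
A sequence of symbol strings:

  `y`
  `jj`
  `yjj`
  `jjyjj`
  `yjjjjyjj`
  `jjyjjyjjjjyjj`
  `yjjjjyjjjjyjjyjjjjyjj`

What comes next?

Each term (from the third on) is the two preceding terms concatenated in order: term 3 = y·jj = yjj.
Continuing: jjyjjyjjjjyjj · yjjjjyjjjjyjjyjjjjyjj gives term 8.

jjyjjyjjjjyjjyjjjjyjjjjyjjyjjjjyjj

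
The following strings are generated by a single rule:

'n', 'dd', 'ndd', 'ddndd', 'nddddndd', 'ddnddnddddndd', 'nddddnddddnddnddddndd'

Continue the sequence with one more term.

This is a Fibonacci-style word recurrence s(k) = s(k−2)·s(k−1): e.g. n·dd = ndd.
The next term joins ddnddnddddndd and nddddnddddnddnddddndd.

ddnddnddddnddnddddnddddnddnddddndd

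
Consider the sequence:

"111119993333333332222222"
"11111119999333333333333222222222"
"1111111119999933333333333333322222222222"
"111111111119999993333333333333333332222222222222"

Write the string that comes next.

The n-th term is 2n-1 1's then n 9's then 3n 3's then 2n+1 2's, where the shown terms are n = 3, 4, 5, 6.
Setting n = 7 gives 13, 7, 21, 15 characters in each block.

11111111111119999999333333333333333333333222222222222222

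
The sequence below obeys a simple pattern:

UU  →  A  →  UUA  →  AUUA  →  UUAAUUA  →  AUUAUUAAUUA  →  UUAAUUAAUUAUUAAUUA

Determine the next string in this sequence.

This is a Fibonacci-style word recurrence s(k) = s(k−2)·s(k−1): e.g. UU·A = UUA.
Continuing: AUUAUUAAUUA · UUAAUUAAUUAUUAAUUA gives term 8.

AUUAUUAAUUAUUAAUUAAUUAUUAAUUA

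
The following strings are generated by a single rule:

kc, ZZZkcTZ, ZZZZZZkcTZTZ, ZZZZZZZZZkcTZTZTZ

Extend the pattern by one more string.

Every step adds ZZZ to the front and TZ to the end of the previous string.
Applying this once more to ZZZZZZZZZkcTZTZTZ:

ZZZZZZZZZZZZkcTZTZTZTZ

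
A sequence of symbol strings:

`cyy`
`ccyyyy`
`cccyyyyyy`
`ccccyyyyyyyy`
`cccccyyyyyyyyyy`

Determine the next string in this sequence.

Reading off run lengths: c runs 1, 2, 3, 4, 5; y runs 2, 4, 6, 8, 10 — each is linear in n (n = 1, 2, …).
For the next term, n = 6, so the run lengths are 6, 12.

ccccccyyyyyyyyyyyy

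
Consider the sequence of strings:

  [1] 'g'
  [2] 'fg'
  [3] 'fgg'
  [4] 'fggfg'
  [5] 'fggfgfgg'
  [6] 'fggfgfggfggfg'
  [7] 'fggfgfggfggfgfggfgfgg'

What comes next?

fggfgfggfggfgfggfgfggfggfgfggfggfg

This is a Fibonacci-style word recurrence s(k) = s(k−1)·s(k−2): e.g. fg·g = fgg.
Continuing: fggfgfggfggfgfggfgfgg · fggfgfggfggfg gives term 8.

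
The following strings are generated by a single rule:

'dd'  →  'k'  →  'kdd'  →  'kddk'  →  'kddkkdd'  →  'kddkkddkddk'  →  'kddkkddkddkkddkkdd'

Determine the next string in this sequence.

kddkkddkddkkddkkddkddkkddkddk

From term 3 onward, concatenate the last term with the second-to-last: k·dd = kdd, kdd·k = kddk, …
So term 8 is kddkkddkddkkddkkdd·kddkkddkddk.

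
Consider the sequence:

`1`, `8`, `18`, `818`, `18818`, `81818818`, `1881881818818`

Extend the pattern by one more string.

Each term (from the third on) is the two preceding terms concatenated in order: term 3 = 1·8 = 18.
The next term joins 81818818 and 1881881818818.

818188181881881818818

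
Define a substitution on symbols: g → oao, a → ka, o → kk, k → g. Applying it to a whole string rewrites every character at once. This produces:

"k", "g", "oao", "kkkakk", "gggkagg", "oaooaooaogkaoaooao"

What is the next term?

φ(oaooaooaogkaoaooao) expands symbol-by-symbol to kk ka kk kk ka kk kk ka kk oao g ka kk ka kk kk ka kk; joining the 18 pieces gives the next term.

kkkakkkkkakkkkkakkoaogkakkkakkkkkakk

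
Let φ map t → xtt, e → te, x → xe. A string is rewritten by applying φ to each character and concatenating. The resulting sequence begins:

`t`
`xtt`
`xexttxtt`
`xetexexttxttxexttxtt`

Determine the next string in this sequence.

Rewriting the 20 symbols of xetexexttxttxexttxtt one by one yields xe te xtt te xe te xe xtt xtt xe xtt xtt xe te xe xtt xtt xe xtt xtt; concatenated:

xetextttexetexexttxttxexttxttxetexexttxttxexttxtt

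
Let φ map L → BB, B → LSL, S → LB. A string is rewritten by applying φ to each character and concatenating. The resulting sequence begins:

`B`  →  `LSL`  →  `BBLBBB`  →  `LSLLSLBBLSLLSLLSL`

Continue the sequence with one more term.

Replace each of the 17 characters of LSLLSLBBLSLLSLLSL in place — BB LB BB BB LB BB LSL LSL BB LB BB BB LB BB BB LB BB — and concatenate.

BBLBBBBBLBBBLSLLSLBBLBBBBBLBBBBBLBBB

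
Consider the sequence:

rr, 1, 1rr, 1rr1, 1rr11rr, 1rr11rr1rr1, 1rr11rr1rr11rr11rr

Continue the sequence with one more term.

Each term (from the third on) is the previous term followed by the one before it: term 3 = 1·rr = 1rr.
Continuing: 1rr11rr1rr11rr11rr · 1rr11rr1rr1 gives term 8.

1rr11rr1rr11rr11rr1rr11rr1rr1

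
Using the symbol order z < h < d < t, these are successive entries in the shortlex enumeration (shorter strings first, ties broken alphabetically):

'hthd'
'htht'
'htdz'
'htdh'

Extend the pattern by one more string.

htdd

The successor of htdh increments the rightmost position that isn't already t and resets every position after it to z.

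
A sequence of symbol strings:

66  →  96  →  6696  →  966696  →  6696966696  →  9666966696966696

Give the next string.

66969666969666966696966696

From term 3 onward, concatenate the second-to-last term with the last: 66·96 = 6696, 96·6696 = 966696, …
Continuing: 6696966696 · 9666966696966696 gives term 7.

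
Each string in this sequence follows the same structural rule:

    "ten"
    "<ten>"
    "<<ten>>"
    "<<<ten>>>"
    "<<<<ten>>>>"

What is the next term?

Each term wraps the previous one in < on the left and > on the right.
Applying this once more to <<<<ten>>>>:

<<<<<ten>>>>>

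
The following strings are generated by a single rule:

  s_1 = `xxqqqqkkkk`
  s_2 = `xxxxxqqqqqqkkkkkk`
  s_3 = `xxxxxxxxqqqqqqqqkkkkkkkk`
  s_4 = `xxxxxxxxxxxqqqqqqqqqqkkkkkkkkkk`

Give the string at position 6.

xxxxxxxxxxxxxxxxxqqqqqqqqqqqqqqkkkkkkkkkkkkkk

Each string has the form x^{3n-1} q^{2n+2} k^{2n+2} (n = 1, 2, …).
For term 6, n = 6, so the run lengths are 17, 14, 14.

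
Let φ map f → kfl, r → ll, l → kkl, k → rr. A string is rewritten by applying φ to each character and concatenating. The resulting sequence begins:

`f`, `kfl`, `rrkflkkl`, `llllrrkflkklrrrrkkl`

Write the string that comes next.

kklkklkklkklllllrrkflkklrrrrkklllllllllrrrrkkl

φ(llllrrkflkklrrrrkkl) expands symbol-by-symbol to kkl kkl kkl kkl ll ll rr kfl kkl rr rr kkl ll ll ll ll rr rr kkl; joining the 19 pieces gives the next term.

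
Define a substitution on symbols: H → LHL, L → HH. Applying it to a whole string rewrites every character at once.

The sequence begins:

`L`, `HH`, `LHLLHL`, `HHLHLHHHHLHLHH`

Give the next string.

LHLLHLHHLHLHHLHLLHLLHLLHLHHLHLHHLHLLHL

Replace each of the 14 characters of HHLHLHHHHLHLHH in place — LHL LHL HH LHL HH LHL LHL LHL LHL HH LHL HH LHL LHL — and concatenate.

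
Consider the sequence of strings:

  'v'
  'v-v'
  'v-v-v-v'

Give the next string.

v-v-v-v-v-v-v-v

s(k+1) = s(k)·-·s(k) — each term doubles the last with '-' between the halves.
One more doubling of v-v-v-v gives the answer.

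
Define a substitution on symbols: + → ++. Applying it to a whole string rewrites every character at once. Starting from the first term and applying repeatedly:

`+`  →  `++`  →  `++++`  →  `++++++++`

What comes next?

Rewriting each symbol of ++++++++: +→++, +→++, +→++, +→++, +→++, +→++, +→++, +→++, which concatenates to ++ ++ ++ ++ ++ ++ ++ ++.

++++++++++++++++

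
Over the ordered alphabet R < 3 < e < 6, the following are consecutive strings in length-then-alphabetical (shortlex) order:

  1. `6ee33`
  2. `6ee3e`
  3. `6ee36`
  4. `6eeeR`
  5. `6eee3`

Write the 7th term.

Continuing the enumeration 2 steps past 6eee3: 6eee3 → 6eeee → (answer).

6eee6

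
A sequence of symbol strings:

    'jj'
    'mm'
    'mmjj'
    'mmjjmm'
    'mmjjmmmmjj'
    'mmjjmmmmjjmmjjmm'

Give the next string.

mmjjmmmmjjmmjjmmmmjjmmmmjj

Each term (from the third on) is the previous term followed by the one before it: term 3 = mm·jj = mmjj.
Continuing: mmjjmmmmjjmmjjmm · mmjjmmmmjj gives term 7.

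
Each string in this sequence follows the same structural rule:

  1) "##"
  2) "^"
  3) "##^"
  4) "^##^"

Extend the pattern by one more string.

Each term (from the third on) is the two preceding terms concatenated in order: term 3 = ##·^ = ##^.
So term 5 is ##^·^##^.

##^^##^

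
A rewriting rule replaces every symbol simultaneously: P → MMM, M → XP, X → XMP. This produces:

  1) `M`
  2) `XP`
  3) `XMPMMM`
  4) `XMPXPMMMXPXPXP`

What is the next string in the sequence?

Rewriting the 14 symbols of XMPXPMMMXPXPXP one by one yields XMP XP MMM XMP MMM XP XP XP XMP MMM XMP MMM XMP MMM; concatenated:

XMPXPMMMXMPMMMXPXPXPXMPMMMXMPMMMXMPMMM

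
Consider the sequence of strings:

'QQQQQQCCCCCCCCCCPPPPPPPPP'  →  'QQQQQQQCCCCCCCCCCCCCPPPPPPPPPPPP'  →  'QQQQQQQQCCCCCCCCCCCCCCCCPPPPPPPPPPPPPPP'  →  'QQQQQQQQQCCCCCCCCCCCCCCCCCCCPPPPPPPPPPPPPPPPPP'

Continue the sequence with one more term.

QQQQQQQQQQCCCCCCCCCCCCCCCCCCCCCCPPPPPPPPPPPPPPPPPPPPP

The n-th term is n+3 Q's then 3n+1 C's then 3n P's, where the shown terms are n = 3, 4, 5, 6.
Setting n = 7 gives 10, 22, 21 characters in each block.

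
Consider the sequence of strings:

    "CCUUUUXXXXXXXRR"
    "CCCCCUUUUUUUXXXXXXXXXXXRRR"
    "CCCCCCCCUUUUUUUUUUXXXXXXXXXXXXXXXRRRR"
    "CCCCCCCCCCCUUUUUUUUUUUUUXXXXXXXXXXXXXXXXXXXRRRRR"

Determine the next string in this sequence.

CCCCCCCCCCCCCCUUUUUUUUUUUUUUUUXXXXXXXXXXXXXXXXXXXXXXXRRRRRR

The n-th term is 3n-1 C's then 3n+1 U's then 4n+3 X's then n+1 R's (n = 1, 2, …).
For the next term, n = 5, so the run lengths are 14, 16, 23, 6.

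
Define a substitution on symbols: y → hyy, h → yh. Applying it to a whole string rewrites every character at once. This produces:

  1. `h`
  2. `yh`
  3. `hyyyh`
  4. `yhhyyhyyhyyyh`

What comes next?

hyyyhyhhyyhyyyhhyyhyyyhhyyhyyhyyyh

φ(yhhyyhyyhyyyh) expands symbol-by-symbol to hyy yh yh hyy hyy yh hyy hyy yh hyy hyy hyy yh; joining the 13 pieces gives the next term.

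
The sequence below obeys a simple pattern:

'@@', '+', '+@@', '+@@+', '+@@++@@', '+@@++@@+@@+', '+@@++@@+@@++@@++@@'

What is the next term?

+@@++@@+@@++@@++@@+@@++@@+@@+

From term 3 onward, concatenate the last term with the second-to-last: +·@@ = +@@, +@@·+ = +@@+, …
So term 8 is +@@++@@+@@++@@++@@·+@@++@@+@@+.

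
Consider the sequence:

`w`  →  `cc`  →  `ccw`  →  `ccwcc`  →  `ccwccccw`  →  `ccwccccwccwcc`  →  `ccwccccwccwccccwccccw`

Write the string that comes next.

This is a Fibonacci-style word recurrence s(k) = s(k−1)·s(k−2): e.g. cc·w = ccw.
The next term joins ccwccccwccwccccwccccw and ccwccccwccwcc.

ccwccccwccwccccwccccwccwccccwccwcc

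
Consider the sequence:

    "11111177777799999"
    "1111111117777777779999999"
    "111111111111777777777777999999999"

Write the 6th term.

Term n consists of 3n 1's, followed by 3n 7's, followed by 2n+1 9's, where the shown terms are n = 2, 3, 4.
For term 6, n = 7, so the run lengths are 21, 21, 15.

111111111111111111111777777777777777777777999999999999999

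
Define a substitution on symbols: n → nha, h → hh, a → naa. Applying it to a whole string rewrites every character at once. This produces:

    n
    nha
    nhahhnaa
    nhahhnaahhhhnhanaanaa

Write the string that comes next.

nhahhnaahhhhnhanaanaahhhhhhhhnhahhnaanhanaanaanhanaanaa

φ(nhahhnaahhhhnhanaanaa) expands symbol-by-symbol to nha hh naa hh hh nha naa naa hh hh hh hh nha hh naa nha naa naa nha naa naa; joining the 21 pieces gives the next term.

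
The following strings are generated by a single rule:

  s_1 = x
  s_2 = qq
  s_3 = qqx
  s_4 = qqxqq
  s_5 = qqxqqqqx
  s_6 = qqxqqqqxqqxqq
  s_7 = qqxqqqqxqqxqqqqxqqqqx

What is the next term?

From term 3 onward, concatenate the last term with the second-to-last: qq·x = qqx, qqx·qq = qqxqq, …
The next term joins qqxqqqqxqqxqqqqxqqqqx and qqxqqqqxqqxqq.

qqxqqqqxqqxqqqqxqqqqxqqxqqqqxqqxqq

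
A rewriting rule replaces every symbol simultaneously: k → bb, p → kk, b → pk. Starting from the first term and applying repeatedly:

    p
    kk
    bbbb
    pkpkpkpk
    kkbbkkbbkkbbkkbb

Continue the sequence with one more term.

bbbbpkpkbbbbpkpkbbbbpkpkbbbbpkpk

Replace each of the 16 characters of kkbbkkbbkkbbkkbb in place — bb bb pk pk bb bb pk pk bb bb pk pk bb bb pk pk — and concatenate.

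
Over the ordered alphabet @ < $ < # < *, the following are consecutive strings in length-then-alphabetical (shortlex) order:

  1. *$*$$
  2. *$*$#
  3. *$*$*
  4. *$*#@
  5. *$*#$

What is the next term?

The successor of *$*#$ increments the rightmost position that isn't already * and resets every position after it to @.

*$*##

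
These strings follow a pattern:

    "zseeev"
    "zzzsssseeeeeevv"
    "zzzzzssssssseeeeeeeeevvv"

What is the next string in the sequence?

zzzzzzzsssssssssseeeeeeeeeeeevvvv

Term n consists of 2n-1 z's, followed by 3n-2 s's, followed by 3n e's, followed by n v's (n = 1, 2, …).
At n = 4 the blocks have lengths 7, 10, 12, 4.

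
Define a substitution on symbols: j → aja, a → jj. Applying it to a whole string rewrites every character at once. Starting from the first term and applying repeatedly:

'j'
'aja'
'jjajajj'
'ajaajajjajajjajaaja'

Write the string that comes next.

Rewriting the 19 symbols of ajaajajjajajjajaaja one by one yields jj aja jj jj aja jj aja aja jj aja jj aja aja jj aja jj jj aja jj; concatenated:

jjajajjjjajajjajaajajjajajjajaajajjajajjjjajajj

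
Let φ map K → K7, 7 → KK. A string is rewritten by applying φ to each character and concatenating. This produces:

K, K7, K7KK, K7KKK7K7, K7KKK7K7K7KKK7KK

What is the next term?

K7KKK7K7K7KKK7KKK7KKK7K7K7KKK7K7

Replace each of the 16 characters of K7KKK7K7K7KKK7KK in place — K7 KK K7 K7 K7 KK K7 KK K7 KK K7 K7 K7 KK K7 K7 — and concatenate.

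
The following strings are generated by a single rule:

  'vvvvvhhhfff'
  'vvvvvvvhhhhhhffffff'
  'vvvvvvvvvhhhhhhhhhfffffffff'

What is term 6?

vvvvvvvvvvvvvvvhhhhhhhhhhhhhhhhhhffffffffffffffffff

The n-th term is 2n+3 v's then 3n h's then 3n f's (n = 1, 2, …).
For term 6, n = 6, so the run lengths are 15, 18, 18.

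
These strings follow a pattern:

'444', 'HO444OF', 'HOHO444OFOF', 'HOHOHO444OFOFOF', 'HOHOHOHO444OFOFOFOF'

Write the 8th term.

Each term wraps the previous one in HO on the left and OF on the right.
From HOHOHOHO444OFOFOFOF, 3 further steps: HOHOHOHO444OFOFOFOF → HOHOHOHOHO444OFOFOFOFOF → HOHOHOHOHOHO444OFOFOFOFOFOF → (answer).

HOHOHOHOHOHOHO444OFOFOFOFOFOFOF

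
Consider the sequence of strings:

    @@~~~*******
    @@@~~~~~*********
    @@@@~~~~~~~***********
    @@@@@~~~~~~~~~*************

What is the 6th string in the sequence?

@@@@@@@~~~~~~~~~~~~~*****************

Each string has the form @^{n} ~^{2n-1} *^{2n+3}, where the shown terms are n = 2, 3, 4, 5.
For term 6, n = 7, so the run lengths are 7, 13, 17.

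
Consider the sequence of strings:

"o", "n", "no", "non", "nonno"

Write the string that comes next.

This is a Fibonacci-style word recurrence s(k) = s(k−1)·s(k−2): e.g. n·o = no.
So term 6 is nonno·non.

nonnonon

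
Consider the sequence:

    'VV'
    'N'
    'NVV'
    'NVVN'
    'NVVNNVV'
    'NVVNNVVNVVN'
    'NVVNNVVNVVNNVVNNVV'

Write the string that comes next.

Each term (from the third on) is the previous term followed by the one before it: term 3 = N·VV = NVV.
Continuing: NVVNNVVNVVNNVVNNVV · NVVNNVVNVVN gives term 8.

NVVNNVVNVVNNVVNNVVNVVNNVVNVVN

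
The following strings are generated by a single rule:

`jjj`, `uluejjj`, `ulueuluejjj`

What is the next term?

Every step adds ulue at the front: s(k+1) = ulue·s(k).
Applying this once more to ulueuluejjj:

ulueulueuluejjj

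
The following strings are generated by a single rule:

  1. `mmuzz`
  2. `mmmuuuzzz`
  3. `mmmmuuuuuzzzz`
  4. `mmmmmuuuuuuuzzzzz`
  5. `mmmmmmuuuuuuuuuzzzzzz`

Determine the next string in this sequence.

mmmmmmmuuuuuuuuuuuzzzzzzz

Term n consists of n+1 m's, followed by 2n-1 u's, followed by n+1 z's (n = 1, 2, …).
At n = 6 the blocks have lengths 7, 11, 7.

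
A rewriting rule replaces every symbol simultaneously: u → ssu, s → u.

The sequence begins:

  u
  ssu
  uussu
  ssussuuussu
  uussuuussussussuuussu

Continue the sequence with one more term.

Rewriting the 21 symbols of uussuuussussussuuussu one by one yields ssu ssu u u ssu ssu ssu u u ssu u u ssu u u ssu ssu ssu u u ssu; concatenated:

ssussuuussussussuuussuuussuuussussussuuussu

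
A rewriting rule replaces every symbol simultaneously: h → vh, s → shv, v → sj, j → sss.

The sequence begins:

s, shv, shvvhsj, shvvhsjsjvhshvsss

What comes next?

shvvhsjsjvhshvsssshvssssjvhshvvhsjshvshvshv

Applying the rule to each of the 17 symbols of shvvhsjsjvhshvsss gives the pieces shv vh sj sj vh shv sss shv sss sj vh shv vh sj shv shv shv, which concatenate to the answer.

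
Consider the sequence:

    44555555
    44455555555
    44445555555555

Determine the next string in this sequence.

Each string has the form 4^{n-1} 5^{2n}, where the shown terms are n = 3, 4, 5.
For the next term, n = 6, so the run lengths are 5, 12.

44444555555555555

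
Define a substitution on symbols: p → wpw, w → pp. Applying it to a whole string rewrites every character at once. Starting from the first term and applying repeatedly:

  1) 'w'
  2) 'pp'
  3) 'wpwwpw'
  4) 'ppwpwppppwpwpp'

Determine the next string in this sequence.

Applying the rule to each of the 14 symbols of ppwpwppppwpwpp gives the pieces wpw wpw pp wpw pp wpw wpw wpw wpw pp wpw pp wpw wpw, which concatenate to the answer.

wpwwpwppwpwppwpwwpwwpwwpwppwpwppwpwwpw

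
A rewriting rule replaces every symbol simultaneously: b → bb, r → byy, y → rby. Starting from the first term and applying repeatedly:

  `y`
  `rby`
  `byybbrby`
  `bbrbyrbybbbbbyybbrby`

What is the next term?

φ(bbrbyrbybbbbbyybbrby) expands symbol-by-symbol to bb bb byy bb rby byy bb rby bb bb bb bb bb rby rby bb bb byy bb rby; joining the 20 pieces gives the next term.

bbbbbyybbrbybyybbrbybbbbbbbbbbrbyrbybbbbbyybbrby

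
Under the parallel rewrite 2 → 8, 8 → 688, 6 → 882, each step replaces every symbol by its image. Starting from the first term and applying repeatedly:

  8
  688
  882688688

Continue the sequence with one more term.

6886888882688688882688688

Apply φ to 882688688 symbol by symbol: 8→688, 8→688, 2→8, 6→882, 8→688, 8→688, 6→882, 8→688, 8→688; joined: 688 688 8 882 688 688 882 688 688.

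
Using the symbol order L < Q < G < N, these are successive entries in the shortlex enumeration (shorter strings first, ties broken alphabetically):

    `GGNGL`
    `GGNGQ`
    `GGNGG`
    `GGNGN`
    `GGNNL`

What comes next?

Treat GGNNL as a base-4 numeral over the given alphabet and add one, carrying through any trailing N's.

GGNNQ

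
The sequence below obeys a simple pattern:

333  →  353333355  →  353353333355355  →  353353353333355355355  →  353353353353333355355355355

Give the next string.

Each term wraps the previous one in 353 on the left and 355 on the right.
One more step from 353353353353333355355355355 gives the answer.

353353353353353333355355355355355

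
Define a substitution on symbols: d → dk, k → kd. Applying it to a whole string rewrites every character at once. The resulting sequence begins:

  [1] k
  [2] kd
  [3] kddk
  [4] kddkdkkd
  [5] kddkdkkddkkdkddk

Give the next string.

Applying the rule to each of the 16 symbols of kddkdkkddkkdkddk gives the pieces kd dk dk kd dk kd kd dk dk kd kd dk kd dk dk kd, which concatenate to the answer.

kddkdkkddkkdkddkdkkdkddkkddkdkkd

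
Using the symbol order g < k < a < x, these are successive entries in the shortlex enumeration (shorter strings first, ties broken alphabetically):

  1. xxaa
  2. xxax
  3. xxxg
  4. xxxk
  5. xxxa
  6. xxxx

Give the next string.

xxxx is the last string of length 4, so the next is the first of length 5: g repeated 5 times.

ggggg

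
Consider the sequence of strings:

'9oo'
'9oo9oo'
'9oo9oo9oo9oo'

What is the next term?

Every step duplicates the string.
So the next term is two copies of 9oo9oo9oo9oo.

9oo9oo9oo9oo9oo9oo9oo9oo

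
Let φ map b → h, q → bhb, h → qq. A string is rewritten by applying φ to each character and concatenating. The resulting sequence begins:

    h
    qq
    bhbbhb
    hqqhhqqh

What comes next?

Rewriting each symbol of hqqhhqqh: h→qq, q→bhb, q→bhb, h→qq, h→qq, q→bhb, q→bhb, h→qq, which concatenates to qq bhb bhb qq qq bhb bhb qq.

qqbhbbhbqqqqbhbbhbqq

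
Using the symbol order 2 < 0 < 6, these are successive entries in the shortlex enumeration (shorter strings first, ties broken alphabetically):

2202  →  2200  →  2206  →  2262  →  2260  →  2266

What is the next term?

2022

Treat 2266 as a base-3 numeral over the given alphabet and add one, carrying through any trailing 6's.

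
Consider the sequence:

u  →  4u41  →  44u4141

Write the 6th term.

44444u4141414141

Every step adds 4 to the front and 41 to the end of the previous string.
From 44u4141, 3 further steps: 44u4141 → 444u414141 → 4444u41414141 → (answer).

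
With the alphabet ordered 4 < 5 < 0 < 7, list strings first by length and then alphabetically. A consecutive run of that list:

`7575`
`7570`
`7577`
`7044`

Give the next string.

7045

Treat 7044 as a base-4 numeral over the given alphabet and add one, carrying through any trailing 7's.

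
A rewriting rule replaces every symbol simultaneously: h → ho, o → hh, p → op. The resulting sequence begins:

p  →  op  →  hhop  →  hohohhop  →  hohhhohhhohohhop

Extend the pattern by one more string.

Replace each of the 16 characters of hohhhohhhohohhop in place — ho hh ho ho ho hh ho ho ho hh ho hh ho ho hh op — and concatenate.

hohhhohohohhhohohohhhohhhohohhop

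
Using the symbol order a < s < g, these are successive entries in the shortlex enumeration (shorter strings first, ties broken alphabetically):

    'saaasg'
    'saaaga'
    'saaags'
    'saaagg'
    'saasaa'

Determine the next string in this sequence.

Treat saasaa as a base-3 numeral over the given alphabet and add one, carrying through any trailing g's.

saasas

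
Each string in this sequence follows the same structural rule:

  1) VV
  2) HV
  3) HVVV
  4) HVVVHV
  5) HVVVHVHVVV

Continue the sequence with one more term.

This is a Fibonacci-style word recurrence s(k) = s(k−1)·s(k−2): e.g. HV·VV = HVVV.
Continuing: HVVVHVHVVV · HVVVHV gives term 6.

HVVVHVHVVVHVVVHV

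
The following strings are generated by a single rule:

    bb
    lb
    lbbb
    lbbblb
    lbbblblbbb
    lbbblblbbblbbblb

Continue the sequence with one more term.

lbbblblbbblbbblblbbblblbbb

From term 3 onward, concatenate the last term with the second-to-last: lb·bb = lbbb, lbbb·lb = lbbblb, …
Continuing: lbbblblbbblbbblb · lbbblblbbb gives term 7.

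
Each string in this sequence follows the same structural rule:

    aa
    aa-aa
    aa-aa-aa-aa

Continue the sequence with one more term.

aa-aa-aa-aa-aa-aa-aa-aa

Each string is two copies of the previous one joined by '-'.
So the next term is two copies of aa-aa-aa-aa with '-' between the halves.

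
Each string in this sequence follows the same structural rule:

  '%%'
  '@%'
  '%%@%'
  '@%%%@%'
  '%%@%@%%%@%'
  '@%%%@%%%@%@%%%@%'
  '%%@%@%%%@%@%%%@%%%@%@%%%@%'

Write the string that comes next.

Each term (from the third on) is the two preceding terms concatenated in order: term 3 = %%·@% = %%@%.
So term 8 is @%%%@%%%@%@%%%@%·%%@%@%%%@%@%%%@%%%@%@%%%@%.

@%%%@%%%@%@%%%@%%%@%@%%%@%@%%%@%%%@%@%%%@%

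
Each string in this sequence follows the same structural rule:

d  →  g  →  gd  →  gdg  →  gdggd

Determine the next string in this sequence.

This is a Fibonacci-style word recurrence s(k) = s(k−1)·s(k−2): e.g. g·d = gd.
So term 6 is gdggd·gdg.

gdggdgdg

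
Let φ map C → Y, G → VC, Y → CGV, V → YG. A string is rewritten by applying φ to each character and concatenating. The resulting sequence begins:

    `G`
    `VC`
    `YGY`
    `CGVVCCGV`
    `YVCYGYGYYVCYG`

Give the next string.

CGVYGYCGVVCCGVVCCGVCGVYGYCGVVC

Replace each of the 13 characters of YVCYGYGYYVCYG in place — CGV YG Y CGV VC CGV VC CGV CGV YG Y CGV VC — and concatenate.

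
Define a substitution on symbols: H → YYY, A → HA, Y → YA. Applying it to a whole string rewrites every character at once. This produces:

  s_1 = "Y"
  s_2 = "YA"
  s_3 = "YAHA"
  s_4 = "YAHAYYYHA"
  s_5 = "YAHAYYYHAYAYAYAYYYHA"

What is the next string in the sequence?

YAHAYYYHAYAYAYAYYYHAYAHAYAHAYAHAYAYAYAYYYHA

φ(YAHAYYYHAYAYAYAYYYHA) expands symbol-by-symbol to YA HA YYY HA YA YA YA YYY HA YA HA YA HA YA HA YA YA YA YYY HA; joining the 20 pieces gives the next term.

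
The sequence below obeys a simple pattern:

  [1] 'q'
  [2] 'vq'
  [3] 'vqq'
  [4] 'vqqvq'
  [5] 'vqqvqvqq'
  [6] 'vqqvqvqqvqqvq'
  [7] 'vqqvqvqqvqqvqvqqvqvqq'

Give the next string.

vqqvqvqqvqqvqvqqvqvqqvqqvqvqqvqqvq

Each term (from the third on) is the previous term followed by the one before it: term 3 = vq·q = vqq.
So term 8 is vqqvqvqqvqqvqvqqvqvqq·vqqvqvqqvqqvq.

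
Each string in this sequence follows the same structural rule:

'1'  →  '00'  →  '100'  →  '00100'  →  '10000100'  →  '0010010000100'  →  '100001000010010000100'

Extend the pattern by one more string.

0010010000100100001000010010000100

From term 3 onward, concatenate the second-to-last term with the last: 1·00 = 100, 00·100 = 00100, …
The next term joins 0010010000100 and 100001000010010000100.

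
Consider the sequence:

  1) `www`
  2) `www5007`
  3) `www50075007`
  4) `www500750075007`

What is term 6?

The strings grow by a fixed suffix 5007 each time.
From www500750075007, 2 further steps: www500750075007 → www5007500750075007 → (answer).

www50075007500750075007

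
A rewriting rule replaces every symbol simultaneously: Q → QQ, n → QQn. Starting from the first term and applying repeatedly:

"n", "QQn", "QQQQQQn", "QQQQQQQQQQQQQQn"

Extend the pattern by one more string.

QQQQQQQQQQQQQQQQQQQQQQQQQQQQQQn

Replace each of the 15 characters of QQQQQQQQQQQQQQn in place — QQ QQ QQ QQ QQ QQ QQ QQ QQ QQ QQ QQ QQ QQ QQn — and concatenate.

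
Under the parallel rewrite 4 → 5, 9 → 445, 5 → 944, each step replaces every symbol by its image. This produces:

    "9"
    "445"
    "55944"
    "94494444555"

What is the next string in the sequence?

Expanding 94494444555: 9→445, 4→5, 4→5, 9→445, 4→5, 4→5, 4→5, 4→5, 5→944, 5→944, 5→944. Concatenated: 445 5 5 445 5 5 5 5 944 944 944.

445554455555944944944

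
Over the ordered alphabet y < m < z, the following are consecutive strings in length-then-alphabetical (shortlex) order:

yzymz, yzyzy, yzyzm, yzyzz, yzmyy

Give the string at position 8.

yzmmy

Advancing 3 positions from yzmyy through yzmyy → yzmym → yzmyz reaches term 8.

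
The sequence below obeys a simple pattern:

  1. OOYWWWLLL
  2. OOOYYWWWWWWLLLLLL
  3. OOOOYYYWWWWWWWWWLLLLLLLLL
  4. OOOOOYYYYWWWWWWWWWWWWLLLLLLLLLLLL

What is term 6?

Reading off run lengths: O runs 2, 3, 4, 5; Y runs 1, 2, 3, 4; W runs 3, 6, 9, 12; L runs 3, 6, 9, 12 — each is linear in n (n = 1, 2, …).
Setting n = 6 gives 7, 6, 18, 18 characters in each block.

OOOOOOOYYYYYYWWWWWWWWWWWWWWWWWWLLLLLLLLLLLLLLLLLL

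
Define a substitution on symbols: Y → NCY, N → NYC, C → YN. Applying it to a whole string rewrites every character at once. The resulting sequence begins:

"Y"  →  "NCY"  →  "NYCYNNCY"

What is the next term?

NYCNCYYNNCYNYCNYCYNNCY

Apply φ to NYCYNNCY symbol by symbol: N→NYC, Y→NCY, C→YN, Y→NCY, N→NYC, N→NYC, C→YN, Y→NCY; joined: NYC NCY YN NCY NYC NYC YN NCY.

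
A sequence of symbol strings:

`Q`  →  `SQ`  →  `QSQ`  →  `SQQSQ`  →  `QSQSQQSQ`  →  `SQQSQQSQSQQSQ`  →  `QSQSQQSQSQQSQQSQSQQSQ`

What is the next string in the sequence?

Each term (from the third on) is the two preceding terms concatenated in order: term 3 = Q·SQ = QSQ.
So term 8 is SQQSQQSQSQQSQ·QSQSQQSQSQQSQQSQSQQSQ.

SQQSQQSQSQQSQQSQSQQSQSQQSQQSQSQQSQ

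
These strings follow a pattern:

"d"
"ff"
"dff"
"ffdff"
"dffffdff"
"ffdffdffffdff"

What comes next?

Each term (from the third on) is the two preceding terms concatenated in order: term 3 = d·ff = dff.
So term 7 is dffffdff·ffdffdffffdff.

dffffdffffdffdffffdff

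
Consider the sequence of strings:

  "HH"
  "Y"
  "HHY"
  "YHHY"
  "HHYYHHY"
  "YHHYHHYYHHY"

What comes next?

HHYYHHYYHHYHHYYHHY

Each term (from the third on) is the two preceding terms concatenated in order: term 3 = HH·Y = HHY.
So term 7 is HHYYHHY·YHHYHHYYHHY.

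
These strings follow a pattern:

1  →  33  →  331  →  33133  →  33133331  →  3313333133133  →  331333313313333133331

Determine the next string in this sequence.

From term 3 onward, concatenate the last term with the second-to-last: 33·1 = 331, 331·33 = 33133, …
The next term joins 331333313313333133331 and 3313333133133.

3313333133133331333313313333133133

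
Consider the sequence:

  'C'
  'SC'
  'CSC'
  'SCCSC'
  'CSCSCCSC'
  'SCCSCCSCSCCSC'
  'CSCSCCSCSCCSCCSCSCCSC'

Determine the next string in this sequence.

SCCSCCSCSCCSCCSCSCCSCSCCSCCSCSCCSC

Each term (from the third on) is the two preceding terms concatenated in order: term 3 = C·SC = CSC.
The next term joins SCCSCCSCSCCSC and CSCSCCSCSCCSCCSCSCCSC.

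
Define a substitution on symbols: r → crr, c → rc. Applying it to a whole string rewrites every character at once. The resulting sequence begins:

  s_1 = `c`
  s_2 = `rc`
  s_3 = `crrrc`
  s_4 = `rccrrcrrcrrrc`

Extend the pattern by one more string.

crrrcrccrrcrrrccrrcrrrccrrcrrcrrrc

Applying the rule to each of the 13 symbols of rccrrcrrcrrrc gives the pieces crr rc rc crr crr rc crr crr rc crr crr crr rc, which concatenate to the answer.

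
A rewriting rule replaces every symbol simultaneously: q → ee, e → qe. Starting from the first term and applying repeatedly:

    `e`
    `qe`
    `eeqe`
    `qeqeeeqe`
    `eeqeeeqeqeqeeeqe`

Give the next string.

φ(eeqeeeqeqeqeeeqe) expands symbol-by-symbol to qe qe ee qe qe qe ee qe ee qe ee qe qe qe ee qe; joining the 16 pieces gives the next term.

qeqeeeqeqeqeeeqeeeqeeeqeqeqeeeqe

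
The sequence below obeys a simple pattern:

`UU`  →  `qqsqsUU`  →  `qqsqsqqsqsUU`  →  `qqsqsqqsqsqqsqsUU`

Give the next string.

qqsqsqqsqsqqsqsqqsqsUU

The strings grow by a fixed prefix qqsqs each time.
So the next term is qqsqs·qqsqsqqsqsqqsqsUU.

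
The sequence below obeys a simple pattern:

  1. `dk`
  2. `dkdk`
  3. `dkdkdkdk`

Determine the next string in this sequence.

s(k+1) = s(k)·s(k) — each term doubles the last.
So the next term is two copies of dkdkdkdk.

dkdkdkdkdkdkdkdk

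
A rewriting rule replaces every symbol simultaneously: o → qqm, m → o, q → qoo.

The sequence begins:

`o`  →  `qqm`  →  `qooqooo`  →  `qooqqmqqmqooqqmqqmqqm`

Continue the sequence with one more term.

qooqqmqqmqooqoooqooqoooqooqqmqqmqooqoooqooqoooqooqooo

Replace each of the 21 characters of qooqqmqqmqooqqmqqmqqm in place — qoo qqm qqm qoo qoo o qoo qoo o qoo qqm qqm qoo qoo o qoo qoo o qoo qoo o — and concatenate.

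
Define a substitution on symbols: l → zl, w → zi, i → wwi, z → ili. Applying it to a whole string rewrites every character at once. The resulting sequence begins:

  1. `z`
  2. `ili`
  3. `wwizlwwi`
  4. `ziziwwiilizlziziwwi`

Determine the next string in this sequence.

iliwwiiliwwiziziwwiwwizlwwiilizliliwwiiliwwiziziwwi

φ(ziziwwiilizlziziwwi) expands symbol-by-symbol to ili wwi ili wwi zi zi wwi wwi zl wwi ili zl ili wwi ili wwi zi zi wwi; joining the 19 pieces gives the next term.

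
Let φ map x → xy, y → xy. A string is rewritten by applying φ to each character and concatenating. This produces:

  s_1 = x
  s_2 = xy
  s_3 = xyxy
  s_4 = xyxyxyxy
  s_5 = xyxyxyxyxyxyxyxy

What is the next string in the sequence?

Rewriting the 16 symbols of xyxyxyxyxyxyxyxy one by one yields xy xy xy xy xy xy xy xy xy xy xy xy xy xy xy xy; concatenated:

xyxyxyxyxyxyxyxyxyxyxyxyxyxyxyxy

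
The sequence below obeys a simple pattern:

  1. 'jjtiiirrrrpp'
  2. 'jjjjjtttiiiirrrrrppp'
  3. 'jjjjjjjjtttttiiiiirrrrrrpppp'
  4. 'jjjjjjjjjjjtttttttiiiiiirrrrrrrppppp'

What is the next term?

jjjjjjjjjjjjjjtttttttttiiiiiiirrrrrrrrpppppp

Reading off run lengths: j runs 2, 5, 8, 11; t runs 1, 3, 5, 7; i runs 3, 4, 5, 6; r runs 4, 5, 6, 7; p runs 2, 3, 4, 5 — each is linear in n (n = 1, 2, …).
At n = 5 the blocks have lengths 14, 9, 7, 8, 6.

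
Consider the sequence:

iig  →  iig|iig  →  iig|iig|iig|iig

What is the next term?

s(k+1) = s(k)·|·s(k) — each term doubles the last with '|' between the halves.
Doubling iig|iig|iig|iig with '|' between the halves:

iig|iig|iig|iig|iig|iig|iig|iig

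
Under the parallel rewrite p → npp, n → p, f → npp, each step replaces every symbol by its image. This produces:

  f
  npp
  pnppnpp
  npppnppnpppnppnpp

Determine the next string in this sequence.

pnppnppnpppnppnpppnppnppnpppnppnpppnppnpp

Replace each of the 17 characters of npppnppnpppnppnpp in place — p npp npp npp p npp npp p npp npp npp p npp npp p npp npp — and concatenate.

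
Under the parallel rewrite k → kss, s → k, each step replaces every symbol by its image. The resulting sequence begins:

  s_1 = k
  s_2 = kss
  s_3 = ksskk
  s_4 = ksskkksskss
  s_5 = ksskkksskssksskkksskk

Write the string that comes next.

Rewriting the 21 symbols of ksskkksskssksskkksskk one by one yields kss k k kss kss kss k k kss k k kss k k kss kss kss k k kss kss; concatenated:

ksskkksskssksskkksskkksskkksskssksskkksskss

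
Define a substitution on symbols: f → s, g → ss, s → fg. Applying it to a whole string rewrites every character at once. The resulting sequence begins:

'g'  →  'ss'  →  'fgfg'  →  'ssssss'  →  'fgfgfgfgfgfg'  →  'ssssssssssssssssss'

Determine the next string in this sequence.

fgfgfgfgfgfgfgfgfgfgfgfgfgfgfgfgfgfg

Applying the rule to each of the 18 symbols of ssssssssssssssssss gives the pieces fg fg fg fg fg fg fg fg fg fg fg fg fg fg fg fg fg fg, which concatenate to the answer.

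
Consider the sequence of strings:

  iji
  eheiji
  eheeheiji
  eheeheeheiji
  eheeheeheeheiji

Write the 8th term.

eheeheeheeheeheeheeheiji

The strings grow by a fixed prefix ehe each time.
From eheeheeheeheiji, 3 further steps: eheeheeheeheiji → eheeheeheeheeheiji → eheeheeheeheeheeheiji → (answer).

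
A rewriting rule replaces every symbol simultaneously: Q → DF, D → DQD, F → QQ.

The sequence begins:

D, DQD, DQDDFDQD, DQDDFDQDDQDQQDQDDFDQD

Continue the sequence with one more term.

DQDDFDQDDQDQQDQDDFDQDDQDDFDQDDFDFDQDDFDQDDQDQQDQDDFDQD

Applying the rule to each of the 21 symbols of DQDDFDQDDQDQQDQDDFDQD gives the pieces DQD DF DQD DQD QQ DQD DF DQD DQD DF DQD DF DF DQD DF DQD DQD QQ DQD DF DQD, which concatenate to the answer.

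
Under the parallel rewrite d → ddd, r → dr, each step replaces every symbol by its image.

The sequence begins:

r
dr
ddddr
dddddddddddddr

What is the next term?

ddddddddddddddddddddddddddddddddddddddddr

φ(dddddddddddddr) expands symbol-by-symbol to ddd ddd ddd ddd ddd ddd ddd ddd ddd ddd ddd ddd ddd dr; joining the 14 pieces gives the next term.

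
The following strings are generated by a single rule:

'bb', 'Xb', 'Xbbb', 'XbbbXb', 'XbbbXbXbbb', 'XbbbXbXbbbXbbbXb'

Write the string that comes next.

From term 3 onward, concatenate the last term with the second-to-last: Xb·bb = Xbbb, Xbbb·Xb = XbbbXb, …
The next term joins XbbbXbXbbbXbbbXb and XbbbXbXbbb.

XbbbXbXbbbXbbbXbXbbbXbXbbb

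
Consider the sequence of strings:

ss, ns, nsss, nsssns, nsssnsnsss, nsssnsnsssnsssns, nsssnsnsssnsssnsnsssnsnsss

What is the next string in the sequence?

nsssnsnsssnsssnsnsssnsnsssnsssnsnsssnsssns

Each term (from the third on) is the previous term followed by the one before it: term 3 = ns·ss = nsss.
So term 8 is nsssnsnsssnsssnsnsssnsnsss·nsssnsnsssnsssns.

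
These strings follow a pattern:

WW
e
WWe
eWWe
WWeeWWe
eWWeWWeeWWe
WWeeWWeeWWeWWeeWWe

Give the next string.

eWWeWWeeWWeWWeeWWeeWWeWWeeWWe

Each term (from the third on) is the two preceding terms concatenated in order: term 3 = WW·e = WWe.
So term 8 is eWWeWWeeWWe·WWeeWWeeWWeWWeeWWe.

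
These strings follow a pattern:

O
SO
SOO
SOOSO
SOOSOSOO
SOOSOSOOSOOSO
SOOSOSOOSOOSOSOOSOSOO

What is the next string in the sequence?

SOOSOSOOSOOSOSOOSOSOOSOOSOSOOSOOSO

This is a Fibonacci-style word recurrence s(k) = s(k−1)·s(k−2): e.g. SO·O = SOO.
So term 8 is SOOSOSOOSOOSOSOOSOSOO·SOOSOSOOSOOSO.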